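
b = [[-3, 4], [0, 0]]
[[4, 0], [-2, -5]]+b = [[1, 4], [-2, -5]]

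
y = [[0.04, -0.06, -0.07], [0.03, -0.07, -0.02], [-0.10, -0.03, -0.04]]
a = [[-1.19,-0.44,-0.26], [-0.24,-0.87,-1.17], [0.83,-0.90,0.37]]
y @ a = [[-0.09, 0.1, 0.03], [-0.04, 0.07, 0.07], [0.09, 0.11, 0.05]]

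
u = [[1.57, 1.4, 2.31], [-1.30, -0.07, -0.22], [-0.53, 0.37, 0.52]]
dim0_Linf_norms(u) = [1.57, 1.4, 2.31]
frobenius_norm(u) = 3.49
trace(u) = 2.02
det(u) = -0.02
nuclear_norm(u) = 4.52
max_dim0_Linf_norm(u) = 2.31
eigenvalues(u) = [(1.01+1.67j), (1.01-1.67j), (-0+0j)]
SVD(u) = [[-0.96, -0.18, -0.23], [0.28, -0.75, -0.59], [-0.07, -0.63, 0.77]] @ diag([3.256489987023711, 1.2600622025056865, 0.004026193094346726]) @ [[-0.56, -0.43, -0.71], [0.83, -0.34, -0.45], [0.05, 0.84, -0.54]]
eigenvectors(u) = [[(0.79+0j), 0.79-0.00j, -0.05+0.00j], [(-0.31+0.42j), (-0.31-0.42j), -0.84+0.00j], [(-0+0.32j), -0.00-0.32j, (0.54+0j)]]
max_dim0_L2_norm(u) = 2.38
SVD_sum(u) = [[1.75,1.33,2.21], [-0.52,-0.39,-0.65], [0.13,0.10,0.16]] + [[-0.18, 0.07, 0.1], [-0.78, 0.32, 0.43], [-0.66, 0.27, 0.36]] + [[-0.00, -0.00, 0.0], [-0.0, -0.0, 0.0], [0.0, 0.00, -0.00]]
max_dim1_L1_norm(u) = 5.28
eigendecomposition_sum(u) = [[0.79+0.65j, (0.7-0.46j), 1.15-0.65j], [(-0.65+0.16j), -0.03+0.55j, (-0.11+0.86j)], [-0.27+0.32j, (0.18+0.28j), 0.26+0.47j]] + [[(0.79-0.65j),  0.70+0.46j,  1.15+0.65j], [-0.65-0.16j,  (-0.03-0.55j),  -0.11-0.86j], [-0.27-0.32j,  (0.18-0.28j),  0.26-0.47j]] + [[(-0+0j),(-0-0j),0.00+0.00j], [-0.00+0.00j,(-0-0j),0j], [0.00-0.00j,0j,-0.00-0.00j]]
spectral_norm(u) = 3.26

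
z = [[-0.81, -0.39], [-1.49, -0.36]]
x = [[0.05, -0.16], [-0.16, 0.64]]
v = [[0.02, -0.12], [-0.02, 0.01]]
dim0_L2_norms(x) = [0.17, 0.66]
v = z @ x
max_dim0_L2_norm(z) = 1.7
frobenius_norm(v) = 0.12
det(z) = -0.29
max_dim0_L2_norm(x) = 0.66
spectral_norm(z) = 1.77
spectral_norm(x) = 0.68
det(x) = 0.01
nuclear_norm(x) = 0.69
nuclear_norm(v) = 0.14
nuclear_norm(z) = 1.93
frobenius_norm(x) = 0.68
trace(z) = -1.17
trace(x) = 0.69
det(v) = -0.00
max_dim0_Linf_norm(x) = 0.64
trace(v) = 0.03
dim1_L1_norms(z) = [1.2, 1.85]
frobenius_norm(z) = 1.78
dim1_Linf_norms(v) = [0.12, 0.02]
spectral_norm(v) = 0.12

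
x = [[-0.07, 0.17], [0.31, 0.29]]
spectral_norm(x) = 0.43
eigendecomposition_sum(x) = [[-0.15, 0.05], [0.10, -0.03]] + [[0.08, 0.12], [0.21, 0.32]]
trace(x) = 0.22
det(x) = -0.07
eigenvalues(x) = [-0.18, 0.4]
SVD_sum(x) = [[0.05, 0.06], [0.29, 0.31]] + [[-0.12, 0.11], [0.02, -0.02]]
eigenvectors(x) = [[-0.84, -0.34], [0.55, -0.94]]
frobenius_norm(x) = 0.46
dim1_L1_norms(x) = [0.24, 0.6]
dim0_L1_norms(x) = [0.38, 0.46]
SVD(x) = [[0.18, 0.98], [0.98, -0.18]] @ diag([0.43038404810405295, 0.169615951895947]) @ [[0.68, 0.73], [-0.73, 0.68]]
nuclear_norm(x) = 0.60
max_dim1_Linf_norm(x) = 0.31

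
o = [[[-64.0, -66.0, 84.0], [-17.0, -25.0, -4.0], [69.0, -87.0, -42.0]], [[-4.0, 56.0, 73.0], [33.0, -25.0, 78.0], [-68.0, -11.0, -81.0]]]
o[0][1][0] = -17.0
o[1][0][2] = 73.0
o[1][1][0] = 33.0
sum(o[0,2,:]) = -60.0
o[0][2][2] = -42.0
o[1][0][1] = 56.0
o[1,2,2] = -81.0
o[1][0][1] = 56.0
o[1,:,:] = [[-4.0, 56.0, 73.0], [33.0, -25.0, 78.0], [-68.0, -11.0, -81.0]]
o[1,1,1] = -25.0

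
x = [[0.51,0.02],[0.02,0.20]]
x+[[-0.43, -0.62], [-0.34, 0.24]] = [[0.08, -0.6], [-0.32, 0.44]]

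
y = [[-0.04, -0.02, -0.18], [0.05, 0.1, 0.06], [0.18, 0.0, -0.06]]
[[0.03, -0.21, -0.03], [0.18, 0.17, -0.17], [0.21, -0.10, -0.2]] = y@[[0.95, -0.20, -0.94], [1.65, 1.1, -1.62], [-0.58, 1.11, 0.58]]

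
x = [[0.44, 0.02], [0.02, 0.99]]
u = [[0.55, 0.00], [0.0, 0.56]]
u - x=[[0.11,-0.02], [-0.02,-0.43]]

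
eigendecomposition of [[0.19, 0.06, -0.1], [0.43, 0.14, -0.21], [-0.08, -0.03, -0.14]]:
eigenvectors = [[-0.4,-0.32,0.2], [-0.91,0.95,0.35], [0.12,-0.02,0.92]]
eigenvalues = [0.36, 0.0, -0.17]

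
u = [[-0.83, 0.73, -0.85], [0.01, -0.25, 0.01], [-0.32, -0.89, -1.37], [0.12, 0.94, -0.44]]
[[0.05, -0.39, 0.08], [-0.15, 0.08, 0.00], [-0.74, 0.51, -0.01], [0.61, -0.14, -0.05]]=u @[[0.43, 0.45, -0.16], [0.61, -0.33, -0.01], [0.04, -0.26, 0.05]]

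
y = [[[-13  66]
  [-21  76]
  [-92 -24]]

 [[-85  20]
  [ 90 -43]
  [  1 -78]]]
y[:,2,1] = [-24, -78]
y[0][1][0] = -21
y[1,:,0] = [-85, 90, 1]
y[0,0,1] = 66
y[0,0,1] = 66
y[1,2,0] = 1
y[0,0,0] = -13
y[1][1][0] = 90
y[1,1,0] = 90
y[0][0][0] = -13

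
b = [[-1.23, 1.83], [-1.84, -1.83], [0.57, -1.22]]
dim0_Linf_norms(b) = [1.84, 1.83]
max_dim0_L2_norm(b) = 2.86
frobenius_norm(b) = 3.66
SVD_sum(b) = [[0.23,1.63], [-0.29,-2.05], [-0.16,-1.12]] + [[-1.46,  0.2],[-1.55,  0.22],[0.73,  -0.1]]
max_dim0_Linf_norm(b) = 1.84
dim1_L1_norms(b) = [3.06, 3.67, 1.79]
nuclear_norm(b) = 5.14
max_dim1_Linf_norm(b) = 1.84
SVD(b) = [[0.57, 0.65], [-0.72, 0.69], [-0.39, -0.32]] @ diag([2.871381786966277, 2.272612292820391]) @ [[0.14, 0.99], [-0.99, 0.14]]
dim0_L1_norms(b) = [3.64, 4.88]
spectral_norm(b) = 2.87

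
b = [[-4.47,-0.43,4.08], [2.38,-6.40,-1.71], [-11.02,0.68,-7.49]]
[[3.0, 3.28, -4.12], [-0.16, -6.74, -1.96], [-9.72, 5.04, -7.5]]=b@[[0.22, -0.58, 0.78], [-0.15, 0.77, 0.62], [0.96, 0.25, -0.09]]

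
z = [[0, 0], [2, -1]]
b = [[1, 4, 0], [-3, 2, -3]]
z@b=[[0, 0, 0], [5, 6, 3]]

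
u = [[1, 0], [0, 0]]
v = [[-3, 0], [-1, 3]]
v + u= [[-2, 0], [-1, 3]]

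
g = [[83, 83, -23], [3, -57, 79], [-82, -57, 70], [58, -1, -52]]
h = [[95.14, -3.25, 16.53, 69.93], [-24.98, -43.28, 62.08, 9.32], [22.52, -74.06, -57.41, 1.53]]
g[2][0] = -82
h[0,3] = 69.93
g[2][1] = -57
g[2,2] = 70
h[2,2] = -57.41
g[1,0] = 3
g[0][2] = -23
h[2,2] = -57.41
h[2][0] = 22.52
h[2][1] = -74.06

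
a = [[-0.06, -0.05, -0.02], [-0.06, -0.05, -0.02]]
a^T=[[-0.06,-0.06], [-0.05,-0.05], [-0.02,-0.02]]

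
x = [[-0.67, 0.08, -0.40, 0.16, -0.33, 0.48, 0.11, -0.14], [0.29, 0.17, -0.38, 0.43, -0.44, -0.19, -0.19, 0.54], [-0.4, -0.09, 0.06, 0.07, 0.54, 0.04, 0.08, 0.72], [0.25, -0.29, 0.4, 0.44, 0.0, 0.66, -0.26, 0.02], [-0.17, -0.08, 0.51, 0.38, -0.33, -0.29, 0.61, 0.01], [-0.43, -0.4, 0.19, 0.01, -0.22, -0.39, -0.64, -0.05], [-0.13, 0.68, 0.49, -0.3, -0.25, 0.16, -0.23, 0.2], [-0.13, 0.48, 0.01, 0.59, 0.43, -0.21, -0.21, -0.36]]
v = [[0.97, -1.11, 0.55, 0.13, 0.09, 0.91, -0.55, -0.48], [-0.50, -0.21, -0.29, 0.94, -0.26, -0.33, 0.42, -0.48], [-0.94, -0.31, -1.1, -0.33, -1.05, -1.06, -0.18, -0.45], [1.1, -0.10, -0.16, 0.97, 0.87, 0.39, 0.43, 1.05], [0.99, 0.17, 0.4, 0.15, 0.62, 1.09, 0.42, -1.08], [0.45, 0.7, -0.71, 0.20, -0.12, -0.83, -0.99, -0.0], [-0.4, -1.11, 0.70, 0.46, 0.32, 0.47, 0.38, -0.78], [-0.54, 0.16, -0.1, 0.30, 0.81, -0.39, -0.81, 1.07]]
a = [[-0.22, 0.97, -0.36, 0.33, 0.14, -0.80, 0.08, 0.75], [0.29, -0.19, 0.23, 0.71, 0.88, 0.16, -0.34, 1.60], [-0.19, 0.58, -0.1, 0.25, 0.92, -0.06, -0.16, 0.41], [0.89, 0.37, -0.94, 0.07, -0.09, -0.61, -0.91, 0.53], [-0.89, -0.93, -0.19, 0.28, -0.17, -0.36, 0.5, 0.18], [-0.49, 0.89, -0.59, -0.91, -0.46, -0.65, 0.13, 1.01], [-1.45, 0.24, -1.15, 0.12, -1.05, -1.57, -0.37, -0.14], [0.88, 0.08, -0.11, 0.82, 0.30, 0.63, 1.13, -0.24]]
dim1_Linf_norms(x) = [0.67, 0.54, 0.72, 0.66, 0.61, 0.64, 0.68, 0.59]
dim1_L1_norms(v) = [4.79, 3.43, 5.42, 5.07, 4.92, 4.0, 4.62, 4.18]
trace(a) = -1.87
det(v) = -3.97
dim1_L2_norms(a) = [1.57, 2.04, 1.22, 1.82, 1.49, 1.97, 2.69, 1.81]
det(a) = 3.99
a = x @ v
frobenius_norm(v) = 5.30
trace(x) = -1.31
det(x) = -1.00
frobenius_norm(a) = 5.29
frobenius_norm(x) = 2.83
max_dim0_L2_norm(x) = 1.0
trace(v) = 1.87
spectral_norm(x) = 1.01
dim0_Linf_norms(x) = [0.67, 0.68, 0.51, 0.59, 0.54, 0.66, 0.64, 0.72]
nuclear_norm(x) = 8.00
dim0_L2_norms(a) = [2.21, 1.78, 1.67, 1.51, 1.76, 2.11, 1.63, 2.17]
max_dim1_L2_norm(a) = 2.69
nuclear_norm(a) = 12.63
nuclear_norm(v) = 12.64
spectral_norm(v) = 3.47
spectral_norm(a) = 3.45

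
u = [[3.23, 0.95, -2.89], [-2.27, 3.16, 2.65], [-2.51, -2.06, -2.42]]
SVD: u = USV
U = [[-0.61, -0.53, 0.59],[0.76, -0.19, 0.61],[-0.21, 0.82, 0.52]]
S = [5.8, 4.48, 2.12]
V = [[-0.55, 0.39, 0.74], [-0.75, -0.63, -0.22], [-0.38, 0.67, -0.64]]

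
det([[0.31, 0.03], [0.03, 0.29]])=0.089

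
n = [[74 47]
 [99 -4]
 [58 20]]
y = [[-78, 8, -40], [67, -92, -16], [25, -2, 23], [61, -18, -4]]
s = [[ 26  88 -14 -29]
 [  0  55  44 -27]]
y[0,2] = -40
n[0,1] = 47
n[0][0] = 74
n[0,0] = 74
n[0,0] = 74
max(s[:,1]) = 88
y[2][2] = 23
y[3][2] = -4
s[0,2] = -14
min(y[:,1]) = -92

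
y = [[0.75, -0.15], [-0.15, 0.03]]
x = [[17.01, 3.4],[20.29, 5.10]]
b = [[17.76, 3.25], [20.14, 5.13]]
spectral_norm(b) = 27.51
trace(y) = 0.78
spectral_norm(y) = 0.78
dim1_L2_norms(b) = [18.05, 20.78]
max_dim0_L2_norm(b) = 26.85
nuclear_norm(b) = 28.45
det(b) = 25.65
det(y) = 0.00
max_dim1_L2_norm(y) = 0.76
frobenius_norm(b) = 27.53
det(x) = 17.77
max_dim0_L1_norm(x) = 37.3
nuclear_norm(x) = 27.82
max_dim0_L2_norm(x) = 26.48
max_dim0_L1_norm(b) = 37.9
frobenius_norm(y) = 0.78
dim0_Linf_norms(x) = [20.29, 5.1]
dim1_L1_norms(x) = [20.41, 25.39]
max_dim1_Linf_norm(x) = 20.29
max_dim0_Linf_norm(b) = 20.14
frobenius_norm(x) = 27.18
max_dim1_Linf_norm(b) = 20.14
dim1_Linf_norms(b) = [17.76, 20.14]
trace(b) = 22.89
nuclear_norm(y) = 0.78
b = y + x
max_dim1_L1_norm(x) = 25.39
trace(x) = 22.11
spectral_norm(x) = 27.17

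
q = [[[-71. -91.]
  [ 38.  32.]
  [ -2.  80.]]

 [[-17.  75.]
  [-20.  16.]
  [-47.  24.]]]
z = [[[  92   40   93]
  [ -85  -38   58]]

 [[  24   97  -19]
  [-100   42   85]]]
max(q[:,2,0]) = -2.0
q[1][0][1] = 75.0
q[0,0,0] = -71.0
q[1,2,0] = -47.0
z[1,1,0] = -100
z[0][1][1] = -38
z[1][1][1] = 42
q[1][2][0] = -47.0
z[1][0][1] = 97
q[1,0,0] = -17.0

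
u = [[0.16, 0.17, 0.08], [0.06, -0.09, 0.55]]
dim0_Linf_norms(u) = [0.16, 0.17, 0.55]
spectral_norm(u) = 0.57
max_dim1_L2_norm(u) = 0.56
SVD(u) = [[0.15, 0.99], [0.99, -0.15]] @ diag([0.5655655979154414, 0.23502245521343157]) @ [[0.15, -0.11, 0.98], [0.64, 0.77, -0.01]]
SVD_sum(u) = [[0.01,-0.01,0.08], [0.08,-0.06,0.55]] + [[0.15, 0.18, -0.00], [-0.02, -0.03, 0.00]]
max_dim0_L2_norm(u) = 0.56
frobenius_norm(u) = 0.61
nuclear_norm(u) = 0.80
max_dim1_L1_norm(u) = 0.7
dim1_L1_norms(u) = [0.41, 0.7]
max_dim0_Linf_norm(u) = 0.55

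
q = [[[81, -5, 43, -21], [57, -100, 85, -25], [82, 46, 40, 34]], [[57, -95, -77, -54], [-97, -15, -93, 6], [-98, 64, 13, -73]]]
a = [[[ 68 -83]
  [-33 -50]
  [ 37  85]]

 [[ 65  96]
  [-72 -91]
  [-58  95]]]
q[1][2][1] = 64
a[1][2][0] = -58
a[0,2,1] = 85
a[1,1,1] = -91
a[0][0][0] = 68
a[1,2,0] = -58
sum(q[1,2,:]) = -94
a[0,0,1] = -83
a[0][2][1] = 85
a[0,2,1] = 85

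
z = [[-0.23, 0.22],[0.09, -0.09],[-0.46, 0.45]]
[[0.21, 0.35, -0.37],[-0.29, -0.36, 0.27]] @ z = [[0.15, -0.15], [-0.09, 0.09]]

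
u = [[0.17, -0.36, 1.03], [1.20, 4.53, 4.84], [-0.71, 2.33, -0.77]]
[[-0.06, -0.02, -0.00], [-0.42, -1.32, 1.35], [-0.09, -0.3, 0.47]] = u @ [[0.13, -0.14, -0.03], [-0.03, -0.19, 0.22], [-0.09, -0.06, 0.08]]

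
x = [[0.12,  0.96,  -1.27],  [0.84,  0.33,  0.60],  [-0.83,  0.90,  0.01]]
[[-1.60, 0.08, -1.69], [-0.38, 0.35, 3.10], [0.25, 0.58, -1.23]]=x @[[-0.83,-0.07,2.09], [-0.5,0.58,0.54], [0.80,0.37,1.94]]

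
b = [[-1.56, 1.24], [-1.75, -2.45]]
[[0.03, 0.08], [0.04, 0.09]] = b @ [[-0.02, -0.05], [0.00, 0.00]]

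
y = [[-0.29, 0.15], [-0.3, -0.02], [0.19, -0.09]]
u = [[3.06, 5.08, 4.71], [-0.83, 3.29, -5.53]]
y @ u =[[-1.01, -0.98, -2.2], [-0.90, -1.59, -1.3], [0.66, 0.67, 1.39]]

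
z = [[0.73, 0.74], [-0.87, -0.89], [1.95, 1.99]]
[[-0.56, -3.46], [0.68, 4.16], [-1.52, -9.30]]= z@ [[0.81,-0.94], [-1.56,-3.75]]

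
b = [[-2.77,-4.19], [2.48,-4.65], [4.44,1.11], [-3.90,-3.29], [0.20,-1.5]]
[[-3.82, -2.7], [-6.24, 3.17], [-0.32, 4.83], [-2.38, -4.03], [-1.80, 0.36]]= b @ [[-0.36, 1.11], [1.15, -0.09]]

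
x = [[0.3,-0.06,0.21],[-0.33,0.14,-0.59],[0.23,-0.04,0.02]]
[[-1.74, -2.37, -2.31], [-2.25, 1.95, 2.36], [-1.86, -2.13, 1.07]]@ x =[[-0.27, -0.14, 0.99], [-0.78, 0.31, -1.58], [0.39, -0.23, 0.89]]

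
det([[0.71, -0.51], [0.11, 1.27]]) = 0.958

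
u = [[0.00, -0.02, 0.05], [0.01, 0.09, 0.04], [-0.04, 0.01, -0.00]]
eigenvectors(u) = [[0.75+0.00j, (0.75-0j), -0.12+0.00j], [(0.05-0.24j), 0.05+0.24j, 0.98+0.00j], [-0.02+0.62j, (-0.02-0.62j), 0.16+0.00j]]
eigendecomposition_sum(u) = [[(-0+0.02j), (-0+0j), (0.03+0j)],  [0.01+0.00j, 0j, 0.00-0.01j],  [-0.02-0.00j, -0.00-0.00j, -0.00+0.02j]] + [[(-0-0.02j), (-0-0j), (0.03-0j)],[(0.01-0j), -0j, 0.00+0.01j],[-0.02+0.00j, -0.00+0.00j, (-0-0.02j)]] + [[0.00+0.00j,-0.01-0.00j,(-0-0j)], [-0.01-0.00j,0.09+0.00j,0.03+0.00j], [(-0-0j),(0.01+0j),(0.01+0j)]]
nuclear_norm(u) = 0.19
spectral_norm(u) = 0.10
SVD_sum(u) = [[0.00, 0.0, 0.00],[0.01, 0.09, 0.04],[0.00, 0.01, 0.00]] + [[0.01, -0.02, 0.05], [-0.00, 0.00, -0.0], [-0.0, 0.00, -0.01]] + [[-0.01, 0.0, 0.0], [0.0, -0.00, -0.0], [-0.04, 0.0, 0.01]]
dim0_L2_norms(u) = [0.04, 0.09, 0.06]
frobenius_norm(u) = 0.12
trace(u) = 0.09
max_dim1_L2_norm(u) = 0.1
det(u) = 0.00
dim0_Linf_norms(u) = [0.04, 0.09, 0.05]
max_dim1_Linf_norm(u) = 0.09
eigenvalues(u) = [(-0+0.05j), (-0-0.05j), (0.1+0j)]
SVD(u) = [[-0.03, 0.99, 0.17], [-1.00, -0.02, -0.06], [-0.06, -0.17, 0.98]] @ diag([0.09917566250273911, 0.05413421751700493, 0.040418738982857784]) @ [[-0.08, -0.91, -0.42], [0.12, -0.42, 0.90], [-0.99, 0.02, 0.14]]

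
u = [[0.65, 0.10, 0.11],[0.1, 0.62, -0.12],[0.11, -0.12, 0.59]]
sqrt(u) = [[0.8, 0.07, 0.07], [0.07, 0.78, -0.08], [0.07, -0.08, 0.76]]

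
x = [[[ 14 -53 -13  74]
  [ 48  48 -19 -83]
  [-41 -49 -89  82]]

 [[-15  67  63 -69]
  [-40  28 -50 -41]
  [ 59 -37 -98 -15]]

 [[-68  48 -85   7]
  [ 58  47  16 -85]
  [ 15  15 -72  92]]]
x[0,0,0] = 14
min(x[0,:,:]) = -89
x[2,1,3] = -85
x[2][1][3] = -85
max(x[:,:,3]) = 92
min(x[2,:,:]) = -85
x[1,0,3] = -69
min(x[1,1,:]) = -50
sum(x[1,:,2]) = -85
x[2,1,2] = 16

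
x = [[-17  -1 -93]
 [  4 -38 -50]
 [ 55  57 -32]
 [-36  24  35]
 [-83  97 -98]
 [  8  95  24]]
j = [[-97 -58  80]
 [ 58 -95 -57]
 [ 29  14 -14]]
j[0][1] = -58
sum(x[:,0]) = -69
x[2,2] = -32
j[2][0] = 29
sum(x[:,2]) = -214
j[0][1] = -58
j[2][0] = 29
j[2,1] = 14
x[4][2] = -98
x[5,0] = 8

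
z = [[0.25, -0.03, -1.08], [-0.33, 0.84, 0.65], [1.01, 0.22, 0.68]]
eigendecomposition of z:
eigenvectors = [[(0.66+0j), (0.66-0j), -0.19+0.00j], [(-0.23+0.38j), (-0.23-0.38j), 0.98+0.00j], [-0.09-0.60j, (-0.09+0.6j), (0.1+0j)]]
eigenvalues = [(0.4+0.98j), (0.4-0.98j), (0.97+0j)]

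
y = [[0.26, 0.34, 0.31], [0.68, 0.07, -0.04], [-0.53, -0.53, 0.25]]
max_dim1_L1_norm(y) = 1.31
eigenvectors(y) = [[-0.02-0.36j, (-0.02+0.36j), (-0.54+0j)], [(-0.35-0.26j), (-0.35+0.26j), 0.81+0.00j], [0.83+0.00j, 0.83-0.00j, (0.23+0j)]]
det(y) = -0.15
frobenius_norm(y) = 1.17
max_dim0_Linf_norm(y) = 0.68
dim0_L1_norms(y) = [1.47, 0.94, 0.6]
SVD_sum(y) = [[0.31, 0.19, -0.03], [0.52, 0.32, -0.06], [-0.63, -0.39, 0.07]] + [[-0.09, 0.20, 0.30], [0.04, -0.09, -0.13], [-0.01, 0.03, 0.04]] + [[0.04,-0.05,0.05], [0.12,-0.17,0.15], [0.12,-0.16,0.14]]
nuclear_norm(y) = 1.80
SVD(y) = [[-0.36, -0.91, -0.22],[-0.59, 0.40, -0.70],[0.72, -0.12, -0.68]] @ diag([1.0383224220137115, 0.4055555064252706, 0.3604320728677221]) @ [[-0.85, -0.53, 0.09], [0.25, -0.53, -0.81], [-0.47, 0.66, -0.58]]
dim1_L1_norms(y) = [0.91, 0.79, 1.31]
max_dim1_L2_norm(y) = 0.79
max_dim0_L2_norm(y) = 0.9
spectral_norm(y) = 1.04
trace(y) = 0.58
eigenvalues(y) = [(0.48+0.39j), (0.48-0.39j), (-0.39+0j)]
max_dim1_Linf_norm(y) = 0.68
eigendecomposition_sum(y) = [[0.19+0.12j,0.09+0.10j,(0.12-0.07j)], [0.25-0.09j,(0.16-0.01j),0.03-0.16j], [(-0.29+0.42j),-0.23+0.20j,(0.14+0.29j)]] + [[0.19-0.12j, (0.09-0.1j), (0.12+0.07j)], [0.25+0.09j, 0.16+0.01j, 0.03+0.16j], [(-0.29-0.42j), -0.23-0.20j, (0.14-0.29j)]] + [[-0.12-0.00j, 0.16-0.00j, (0.07-0j)], [0.18+0.00j, (-0.25+0j), -0.10+0.00j], [0.05+0.00j, (-0.07+0j), -0.03+0.00j]]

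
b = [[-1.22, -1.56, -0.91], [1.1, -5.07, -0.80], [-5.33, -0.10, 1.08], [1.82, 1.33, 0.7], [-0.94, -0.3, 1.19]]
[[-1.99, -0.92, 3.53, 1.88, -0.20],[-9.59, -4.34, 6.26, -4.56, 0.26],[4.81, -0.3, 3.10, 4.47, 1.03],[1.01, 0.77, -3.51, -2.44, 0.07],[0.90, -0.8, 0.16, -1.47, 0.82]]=b @ [[-0.83, -0.06, -0.71, -1.26, -0.07], [1.63, 0.92, -1.27, 0.94, -0.16], [0.51, -0.49, -0.75, -1.99, 0.59]]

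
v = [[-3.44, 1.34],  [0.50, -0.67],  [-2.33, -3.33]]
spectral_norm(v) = 4.35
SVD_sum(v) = [[-2.21, -1.11], [0.13, 0.07], [-3.20, -1.61]] + [[-1.23, 2.45],[0.37, -0.74],[0.87, -1.72]]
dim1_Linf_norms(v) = [3.44, 0.67, 3.33]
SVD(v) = [[-0.57, 0.79], [0.03, -0.24], [-0.82, -0.56]] @ diag([4.350650633421985, 3.4522078538096275]) @ [[0.89,0.45], [-0.45,0.89]]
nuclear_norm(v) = 7.80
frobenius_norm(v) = 5.55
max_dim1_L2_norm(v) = 4.06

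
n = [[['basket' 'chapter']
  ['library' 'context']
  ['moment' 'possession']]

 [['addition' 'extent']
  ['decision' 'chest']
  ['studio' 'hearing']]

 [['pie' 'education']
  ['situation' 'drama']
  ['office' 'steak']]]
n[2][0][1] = 'education'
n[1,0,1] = 'extent'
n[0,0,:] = ['basket', 'chapter']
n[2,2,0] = 'office'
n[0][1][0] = 'library'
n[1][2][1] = 'hearing'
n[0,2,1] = 'possession'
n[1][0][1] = 'extent'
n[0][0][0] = 'basket'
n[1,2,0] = 'studio'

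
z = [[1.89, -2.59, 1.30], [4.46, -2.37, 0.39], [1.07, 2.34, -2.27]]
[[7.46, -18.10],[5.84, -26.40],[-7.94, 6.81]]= z @ [[-0.16, -4.09], [-2.65, 3.17], [0.69, -1.66]]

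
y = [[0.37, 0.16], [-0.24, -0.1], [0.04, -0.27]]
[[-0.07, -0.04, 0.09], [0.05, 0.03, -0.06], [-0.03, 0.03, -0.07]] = y @ [[-0.23, -0.07, 0.12], [0.08, -0.11, 0.27]]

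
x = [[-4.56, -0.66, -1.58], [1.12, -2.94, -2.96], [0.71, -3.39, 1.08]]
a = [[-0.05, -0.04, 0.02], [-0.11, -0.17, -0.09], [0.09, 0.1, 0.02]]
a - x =[[4.51, 0.62, 1.60], [-1.23, 2.77, 2.87], [-0.62, 3.49, -1.06]]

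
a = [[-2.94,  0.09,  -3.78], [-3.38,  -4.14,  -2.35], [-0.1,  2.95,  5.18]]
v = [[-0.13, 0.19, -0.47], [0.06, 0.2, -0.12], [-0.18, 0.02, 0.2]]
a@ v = [[1.07, -0.62, 0.62], [0.61, -1.52, 1.62], [-0.74, 0.67, 0.73]]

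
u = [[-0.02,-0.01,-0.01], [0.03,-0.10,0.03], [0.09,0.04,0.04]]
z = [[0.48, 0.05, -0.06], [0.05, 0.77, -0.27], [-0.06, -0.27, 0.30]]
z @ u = [[-0.01,-0.01,-0.01], [-0.0,-0.09,0.01], [0.02,0.04,0.0]]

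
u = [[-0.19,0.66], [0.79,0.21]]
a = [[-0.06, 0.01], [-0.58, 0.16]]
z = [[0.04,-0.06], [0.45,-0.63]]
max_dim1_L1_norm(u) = 1.0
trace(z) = -0.59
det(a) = -0.00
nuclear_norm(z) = 0.78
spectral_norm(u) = 0.82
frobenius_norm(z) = 0.78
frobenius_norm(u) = 1.07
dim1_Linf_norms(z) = [0.06, 0.63]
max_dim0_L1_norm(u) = 0.98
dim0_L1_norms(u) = [0.98, 0.87]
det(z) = 0.00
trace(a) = 0.10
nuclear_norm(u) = 1.50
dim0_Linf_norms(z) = [0.45, 0.63]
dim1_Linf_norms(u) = [0.66, 0.79]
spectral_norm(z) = 0.78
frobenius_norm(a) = 0.60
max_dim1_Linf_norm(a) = 0.58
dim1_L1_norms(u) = [0.85, 1.0]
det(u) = -0.56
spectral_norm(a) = 0.60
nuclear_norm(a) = 0.61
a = z @ u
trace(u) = 0.02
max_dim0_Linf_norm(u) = 0.79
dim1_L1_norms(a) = [0.07, 0.74]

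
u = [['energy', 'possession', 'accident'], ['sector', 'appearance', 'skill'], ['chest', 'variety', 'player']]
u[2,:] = ['chest', 'variety', 'player']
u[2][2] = 'player'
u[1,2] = 'skill'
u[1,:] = ['sector', 'appearance', 'skill']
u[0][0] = 'energy'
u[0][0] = 'energy'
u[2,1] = 'variety'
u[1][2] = 'skill'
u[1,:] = ['sector', 'appearance', 'skill']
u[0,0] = 'energy'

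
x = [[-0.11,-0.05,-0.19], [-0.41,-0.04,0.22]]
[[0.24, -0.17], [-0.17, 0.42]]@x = [[0.04,-0.01,-0.08],[-0.15,-0.01,0.12]]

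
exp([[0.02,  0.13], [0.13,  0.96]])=[[1.03, 0.22], [0.22, 2.63]]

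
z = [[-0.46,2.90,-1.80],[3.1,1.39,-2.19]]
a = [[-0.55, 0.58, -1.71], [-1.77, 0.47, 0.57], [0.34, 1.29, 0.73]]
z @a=[[-5.49, -1.23, 1.13], [-4.91, -0.37, -6.11]]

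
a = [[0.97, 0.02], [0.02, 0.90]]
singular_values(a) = [0.98, 0.89]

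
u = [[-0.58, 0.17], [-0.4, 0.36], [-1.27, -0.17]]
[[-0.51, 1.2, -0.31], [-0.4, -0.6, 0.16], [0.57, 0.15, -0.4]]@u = [[0.21, 0.4], [0.27, -0.31], [0.12, 0.22]]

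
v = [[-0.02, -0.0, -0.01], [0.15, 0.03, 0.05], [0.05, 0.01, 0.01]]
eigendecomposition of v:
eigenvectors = [[0.05+0.00j, (-0.33-0.06j), -0.33+0.06j], [-0.96+0.00j, 0.83+0.00j, (0.83-0j)], [(-0.27+0j), 0.35+0.27j, 0.35-0.27j]]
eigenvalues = [(0.04+0j), (-0.01+0.01j), (-0.01-0.01j)]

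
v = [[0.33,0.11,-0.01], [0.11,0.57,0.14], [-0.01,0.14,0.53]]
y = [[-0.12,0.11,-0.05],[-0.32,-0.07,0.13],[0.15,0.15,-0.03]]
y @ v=[[-0.03, 0.04, -0.01], [-0.11, -0.06, 0.06], [0.07, 0.10, 0.0]]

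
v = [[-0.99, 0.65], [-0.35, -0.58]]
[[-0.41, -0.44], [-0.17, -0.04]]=v @ [[0.43, 0.35], [0.03, -0.14]]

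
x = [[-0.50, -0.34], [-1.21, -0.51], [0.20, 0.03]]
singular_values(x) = [1.45, 0.12]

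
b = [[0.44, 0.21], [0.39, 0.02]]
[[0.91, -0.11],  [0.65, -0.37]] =b @ [[1.61, -1.02], [0.98, 1.60]]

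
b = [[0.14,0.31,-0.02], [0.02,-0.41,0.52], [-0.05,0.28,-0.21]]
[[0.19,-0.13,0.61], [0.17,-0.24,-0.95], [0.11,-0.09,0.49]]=b @ [[-1.07, 1.36, 1.16],[1.17, -1.13, 1.38],[1.29, -1.41, -0.78]]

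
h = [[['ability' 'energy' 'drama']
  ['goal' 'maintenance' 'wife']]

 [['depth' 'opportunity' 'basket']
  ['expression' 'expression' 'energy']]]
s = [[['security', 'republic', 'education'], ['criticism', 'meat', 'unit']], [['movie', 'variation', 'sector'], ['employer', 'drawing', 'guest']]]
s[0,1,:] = ['criticism', 'meat', 'unit']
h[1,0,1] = 'opportunity'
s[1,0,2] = 'sector'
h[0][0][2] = 'drama'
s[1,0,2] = 'sector'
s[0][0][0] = 'security'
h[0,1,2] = 'wife'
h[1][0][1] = 'opportunity'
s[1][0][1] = 'variation'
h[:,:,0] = [['ability', 'goal'], ['depth', 'expression']]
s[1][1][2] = 'guest'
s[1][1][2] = 'guest'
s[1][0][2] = 'sector'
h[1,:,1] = ['opportunity', 'expression']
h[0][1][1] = 'maintenance'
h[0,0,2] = 'drama'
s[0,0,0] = 'security'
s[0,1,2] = 'unit'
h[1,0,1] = 'opportunity'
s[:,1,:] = [['criticism', 'meat', 'unit'], ['employer', 'drawing', 'guest']]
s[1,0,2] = 'sector'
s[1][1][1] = 'drawing'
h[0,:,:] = [['ability', 'energy', 'drama'], ['goal', 'maintenance', 'wife']]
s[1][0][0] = 'movie'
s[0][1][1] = 'meat'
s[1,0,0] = 'movie'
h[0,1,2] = 'wife'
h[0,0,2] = 'drama'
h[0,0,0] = 'ability'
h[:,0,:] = [['ability', 'energy', 'drama'], ['depth', 'opportunity', 'basket']]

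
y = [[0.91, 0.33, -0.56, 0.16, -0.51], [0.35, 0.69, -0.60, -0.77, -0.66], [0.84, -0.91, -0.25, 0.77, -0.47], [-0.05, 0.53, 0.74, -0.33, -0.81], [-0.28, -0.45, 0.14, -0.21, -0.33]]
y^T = [[0.91, 0.35, 0.84, -0.05, -0.28], [0.33, 0.69, -0.91, 0.53, -0.45], [-0.56, -0.60, -0.25, 0.74, 0.14], [0.16, -0.77, 0.77, -0.33, -0.21], [-0.51, -0.66, -0.47, -0.81, -0.33]]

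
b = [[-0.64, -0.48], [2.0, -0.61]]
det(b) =1.350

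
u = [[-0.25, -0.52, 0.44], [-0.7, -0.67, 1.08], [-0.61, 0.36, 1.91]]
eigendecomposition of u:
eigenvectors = [[0.10, 0.88, -0.52], [0.35, -0.3, -0.85], [0.93, 0.36, -0.0]]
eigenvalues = [1.98, 0.1, -1.09]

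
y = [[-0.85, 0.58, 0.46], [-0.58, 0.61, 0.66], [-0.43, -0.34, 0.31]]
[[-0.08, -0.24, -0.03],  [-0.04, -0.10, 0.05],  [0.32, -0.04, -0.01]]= y @ [[-0.07, 0.34, 0.15], [-0.53, -0.09, 0.01], [0.37, 0.23, 0.2]]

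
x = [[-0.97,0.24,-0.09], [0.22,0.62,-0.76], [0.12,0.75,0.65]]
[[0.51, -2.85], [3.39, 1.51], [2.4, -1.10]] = x@[[0.56,2.95],[4.00,-0.56],[-1.03,-1.59]]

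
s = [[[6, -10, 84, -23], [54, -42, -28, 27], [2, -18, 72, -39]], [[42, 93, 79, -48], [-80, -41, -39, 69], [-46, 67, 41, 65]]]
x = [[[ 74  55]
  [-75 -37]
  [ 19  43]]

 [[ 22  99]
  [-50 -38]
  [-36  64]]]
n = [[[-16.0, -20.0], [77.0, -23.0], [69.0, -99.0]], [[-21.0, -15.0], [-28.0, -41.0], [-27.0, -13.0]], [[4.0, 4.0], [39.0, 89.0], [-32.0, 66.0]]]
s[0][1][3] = 27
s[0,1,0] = 54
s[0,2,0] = 2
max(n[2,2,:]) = 66.0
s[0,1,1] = -42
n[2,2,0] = -32.0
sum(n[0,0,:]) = -36.0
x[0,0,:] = [74, 55]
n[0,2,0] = 69.0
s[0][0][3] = -23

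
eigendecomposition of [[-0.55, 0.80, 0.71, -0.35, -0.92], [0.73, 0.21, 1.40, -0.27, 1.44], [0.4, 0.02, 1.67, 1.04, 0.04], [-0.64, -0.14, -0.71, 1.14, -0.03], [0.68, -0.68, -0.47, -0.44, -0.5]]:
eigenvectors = [[(-0.33-0.16j), (-0.33+0.16j), (0.59+0j), 0.59-0.00j, 0.60+0.00j],  [(-0.45-0.19j), -0.45+0.19j, (-0.35+0.42j), (-0.35-0.42j), 0.70+0.00j],  [-0.06-0.53j, -0.06+0.53j, -0.10-0.07j, -0.10+0.07j, (-0.3+0j)],  [0.58+0.00j, 0.58-0.00j, 0.10+0.06j, 0.10-0.06j, (0.24+0j)],  [-0.01+0.13j, -0.01-0.13j, -0.31-0.48j, (-0.31+0.48j), -0.07+0.00j]]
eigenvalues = [(1.69+0.87j), (1.69-0.87j), (-0.71+1.2j), (-0.71-1.2j), (0.01+0j)]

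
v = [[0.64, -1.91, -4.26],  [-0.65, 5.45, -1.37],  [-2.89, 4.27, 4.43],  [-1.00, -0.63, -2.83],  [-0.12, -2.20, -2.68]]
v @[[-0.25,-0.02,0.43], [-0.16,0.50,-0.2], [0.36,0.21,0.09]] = [[-1.39,-1.86,0.27], [-1.2,2.45,-1.49], [1.63,3.12,-1.70], [-0.67,-0.89,-0.56], [-0.58,-1.66,0.15]]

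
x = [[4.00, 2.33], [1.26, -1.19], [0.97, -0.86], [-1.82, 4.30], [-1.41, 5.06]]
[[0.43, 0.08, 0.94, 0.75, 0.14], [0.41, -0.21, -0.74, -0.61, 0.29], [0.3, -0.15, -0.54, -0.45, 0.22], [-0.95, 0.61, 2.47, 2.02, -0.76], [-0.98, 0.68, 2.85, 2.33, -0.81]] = x @ [[0.19, -0.05, -0.08, -0.07, 0.11], [-0.14, 0.12, 0.54, 0.44, -0.13]]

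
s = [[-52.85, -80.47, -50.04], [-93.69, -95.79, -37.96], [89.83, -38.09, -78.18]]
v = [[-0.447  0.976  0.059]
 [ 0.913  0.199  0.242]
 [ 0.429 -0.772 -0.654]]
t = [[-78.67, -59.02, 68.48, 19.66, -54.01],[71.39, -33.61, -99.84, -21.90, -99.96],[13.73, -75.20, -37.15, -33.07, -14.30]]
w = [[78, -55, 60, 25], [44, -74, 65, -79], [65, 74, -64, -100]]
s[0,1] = -80.47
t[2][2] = -37.15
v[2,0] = 0.429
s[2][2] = -78.18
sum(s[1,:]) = -227.44000000000003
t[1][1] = -33.61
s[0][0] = -52.85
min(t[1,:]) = -99.96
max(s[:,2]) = -37.96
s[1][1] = -95.79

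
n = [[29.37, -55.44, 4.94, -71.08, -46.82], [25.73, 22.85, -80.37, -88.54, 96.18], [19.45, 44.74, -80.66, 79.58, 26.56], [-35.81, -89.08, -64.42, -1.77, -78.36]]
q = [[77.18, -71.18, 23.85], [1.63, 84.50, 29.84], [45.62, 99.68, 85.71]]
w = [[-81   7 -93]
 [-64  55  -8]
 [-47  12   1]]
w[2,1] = 12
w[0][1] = 7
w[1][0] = -64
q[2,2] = 85.71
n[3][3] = -1.77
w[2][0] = -47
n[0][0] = 29.37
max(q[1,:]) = 84.5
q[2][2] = 85.71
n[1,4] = 96.18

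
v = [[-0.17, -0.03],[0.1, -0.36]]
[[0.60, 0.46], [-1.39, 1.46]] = v @ [[-4.04, -1.92], [2.75, -4.59]]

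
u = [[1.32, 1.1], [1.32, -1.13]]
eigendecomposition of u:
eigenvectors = [[0.91, -0.35], [0.41, 0.94]]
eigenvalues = [1.81, -1.62]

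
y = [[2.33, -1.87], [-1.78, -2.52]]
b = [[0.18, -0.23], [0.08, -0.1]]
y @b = [[0.27, -0.35], [-0.52, 0.66]]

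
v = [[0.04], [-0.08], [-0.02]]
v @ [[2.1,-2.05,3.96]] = [[0.08, -0.08, 0.16], [-0.17, 0.16, -0.32], [-0.04, 0.04, -0.08]]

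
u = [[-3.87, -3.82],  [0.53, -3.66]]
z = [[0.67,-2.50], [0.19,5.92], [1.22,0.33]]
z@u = [[-3.92, 6.59], [2.4, -22.39], [-4.55, -5.87]]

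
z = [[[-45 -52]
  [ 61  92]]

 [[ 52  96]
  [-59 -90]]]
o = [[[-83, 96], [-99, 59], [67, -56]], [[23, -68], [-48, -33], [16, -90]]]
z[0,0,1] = -52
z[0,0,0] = -45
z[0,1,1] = 92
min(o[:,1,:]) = -99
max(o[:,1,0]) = -48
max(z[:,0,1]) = 96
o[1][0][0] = 23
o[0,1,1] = 59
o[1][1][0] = -48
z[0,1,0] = 61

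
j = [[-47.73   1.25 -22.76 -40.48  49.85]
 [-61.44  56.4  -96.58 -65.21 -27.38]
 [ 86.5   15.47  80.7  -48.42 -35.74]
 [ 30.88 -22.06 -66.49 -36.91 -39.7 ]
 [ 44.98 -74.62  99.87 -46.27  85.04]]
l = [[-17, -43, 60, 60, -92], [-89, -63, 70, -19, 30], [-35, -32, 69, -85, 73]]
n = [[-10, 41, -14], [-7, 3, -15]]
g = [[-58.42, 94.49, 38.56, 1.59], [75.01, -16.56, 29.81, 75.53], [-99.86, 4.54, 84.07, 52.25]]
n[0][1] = 41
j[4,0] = 44.98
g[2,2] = 84.07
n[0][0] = -10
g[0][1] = 94.49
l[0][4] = -92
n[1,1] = 3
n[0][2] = -14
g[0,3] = 1.59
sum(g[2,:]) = 41.0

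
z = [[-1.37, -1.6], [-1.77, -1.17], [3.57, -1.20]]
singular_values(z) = [4.21, 2.32]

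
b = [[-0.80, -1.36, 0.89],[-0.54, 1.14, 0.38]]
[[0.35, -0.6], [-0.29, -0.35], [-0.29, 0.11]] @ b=[[0.04,-1.16,0.08], [0.42,-0.00,-0.39], [0.17,0.52,-0.22]]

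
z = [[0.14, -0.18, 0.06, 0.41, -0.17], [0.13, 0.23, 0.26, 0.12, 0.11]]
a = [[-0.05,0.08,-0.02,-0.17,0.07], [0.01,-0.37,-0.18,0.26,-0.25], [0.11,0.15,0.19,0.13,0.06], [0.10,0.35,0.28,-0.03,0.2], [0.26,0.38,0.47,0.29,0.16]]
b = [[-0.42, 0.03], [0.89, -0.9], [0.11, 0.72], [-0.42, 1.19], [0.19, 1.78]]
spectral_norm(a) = 0.98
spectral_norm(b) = 2.47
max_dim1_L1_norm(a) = 1.56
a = b @ z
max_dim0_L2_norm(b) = 2.43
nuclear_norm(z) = 0.91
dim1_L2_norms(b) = [0.42, 1.27, 0.73, 1.26, 1.79]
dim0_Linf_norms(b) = [0.89, 1.78]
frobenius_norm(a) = 1.11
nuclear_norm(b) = 3.48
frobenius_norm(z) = 0.65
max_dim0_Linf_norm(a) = 0.47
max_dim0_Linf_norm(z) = 0.41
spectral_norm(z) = 0.51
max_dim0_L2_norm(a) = 0.66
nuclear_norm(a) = 1.51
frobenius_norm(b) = 2.67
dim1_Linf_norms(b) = [0.42, 0.9, 0.72, 1.19, 1.78]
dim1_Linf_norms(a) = [0.17, 0.37, 0.19, 0.35, 0.47]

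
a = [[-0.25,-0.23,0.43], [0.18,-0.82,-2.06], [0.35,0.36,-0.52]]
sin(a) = [[-0.26, -0.17, 0.56], [-0.03, -1.03, -1.75], [0.37, 0.29, -0.72]]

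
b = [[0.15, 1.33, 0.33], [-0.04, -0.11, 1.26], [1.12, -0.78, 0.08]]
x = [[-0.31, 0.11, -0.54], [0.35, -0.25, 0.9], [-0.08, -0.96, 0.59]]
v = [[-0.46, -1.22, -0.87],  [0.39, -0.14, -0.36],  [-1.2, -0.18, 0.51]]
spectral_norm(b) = 1.65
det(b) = 2.08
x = v + b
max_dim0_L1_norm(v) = 2.05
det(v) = -0.01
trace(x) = 0.03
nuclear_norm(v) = 2.99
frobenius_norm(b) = 2.32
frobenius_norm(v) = 2.12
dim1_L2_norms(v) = [1.57, 0.55, 1.32]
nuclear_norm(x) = 2.23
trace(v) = -0.09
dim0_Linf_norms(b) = [1.12, 1.33, 1.26]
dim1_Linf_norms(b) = [1.33, 1.26, 1.12]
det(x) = -0.06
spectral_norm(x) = 1.47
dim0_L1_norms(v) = [2.05, 1.54, 1.74]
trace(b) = 0.12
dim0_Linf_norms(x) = [0.35, 0.96, 0.9]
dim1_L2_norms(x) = [0.63, 1.0, 1.13]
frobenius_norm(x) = 1.63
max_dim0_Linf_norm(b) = 1.33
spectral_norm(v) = 1.61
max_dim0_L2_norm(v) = 1.34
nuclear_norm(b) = 3.92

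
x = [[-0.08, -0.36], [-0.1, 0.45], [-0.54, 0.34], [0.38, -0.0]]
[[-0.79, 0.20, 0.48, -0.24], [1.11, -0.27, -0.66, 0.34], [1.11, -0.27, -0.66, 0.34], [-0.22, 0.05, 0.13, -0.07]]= x @ [[-0.58, 0.14, 0.35, -0.18], [2.33, -0.58, -1.40, 0.72]]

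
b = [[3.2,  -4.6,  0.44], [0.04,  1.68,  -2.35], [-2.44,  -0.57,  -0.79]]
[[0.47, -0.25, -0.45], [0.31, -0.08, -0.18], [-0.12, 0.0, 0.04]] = b @ [[0.11,-0.03,-0.07], [-0.04,0.04,0.06], [-0.16,0.06,0.12]]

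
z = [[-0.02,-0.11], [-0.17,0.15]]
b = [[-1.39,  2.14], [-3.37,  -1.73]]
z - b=[[1.37,-2.25],[3.20,1.88]]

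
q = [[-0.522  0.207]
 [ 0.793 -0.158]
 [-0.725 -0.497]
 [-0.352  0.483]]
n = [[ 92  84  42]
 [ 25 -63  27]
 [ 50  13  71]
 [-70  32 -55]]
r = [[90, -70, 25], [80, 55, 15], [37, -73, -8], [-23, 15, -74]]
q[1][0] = 0.793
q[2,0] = -0.725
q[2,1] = -0.497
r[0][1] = -70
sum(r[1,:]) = 150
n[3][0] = -70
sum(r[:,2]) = -42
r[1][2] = 15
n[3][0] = -70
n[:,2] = [42, 27, 71, -55]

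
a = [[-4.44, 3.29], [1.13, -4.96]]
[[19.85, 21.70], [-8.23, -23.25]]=a @ [[-3.90,-1.7], [0.77,4.3]]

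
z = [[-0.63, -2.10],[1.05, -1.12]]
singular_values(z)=[2.38, 1.22]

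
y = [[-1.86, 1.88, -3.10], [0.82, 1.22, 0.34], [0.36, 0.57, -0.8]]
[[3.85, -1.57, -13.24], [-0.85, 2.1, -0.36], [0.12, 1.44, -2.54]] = y@ [[-1.05, 2.15, 1.23], [0.15, 0.42, -1.8], [-0.52, -0.53, 2.44]]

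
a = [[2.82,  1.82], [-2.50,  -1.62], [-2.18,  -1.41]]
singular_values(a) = [5.18, 0.0]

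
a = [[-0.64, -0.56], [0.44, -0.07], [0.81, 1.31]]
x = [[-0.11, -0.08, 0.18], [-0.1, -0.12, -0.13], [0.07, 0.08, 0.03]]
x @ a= [[0.18, 0.3], [-0.09, -0.11], [0.01, -0.01]]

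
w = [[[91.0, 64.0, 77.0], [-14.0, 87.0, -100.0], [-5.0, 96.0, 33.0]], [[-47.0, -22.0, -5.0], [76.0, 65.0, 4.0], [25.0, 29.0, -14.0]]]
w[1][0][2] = -5.0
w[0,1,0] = -14.0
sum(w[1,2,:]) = 40.0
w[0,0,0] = 91.0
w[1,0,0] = -47.0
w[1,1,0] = 76.0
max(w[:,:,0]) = 91.0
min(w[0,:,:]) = -100.0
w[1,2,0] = 25.0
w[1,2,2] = -14.0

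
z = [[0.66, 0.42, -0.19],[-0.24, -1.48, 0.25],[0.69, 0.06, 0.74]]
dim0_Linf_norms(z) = [0.69, 1.48, 0.74]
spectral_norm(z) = 1.64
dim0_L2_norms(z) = [0.98, 1.54, 0.8]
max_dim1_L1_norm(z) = 1.97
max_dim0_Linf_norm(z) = 1.48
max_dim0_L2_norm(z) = 1.54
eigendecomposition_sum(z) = [[0.31+0.24j,(0.06+0.04j),(-0.08+0.16j)], [-0.01-0.11j,-0.00-0.02j,(0.05-0.01j)], [(0.35-0.77j),(0.06-0.16j),(0.37+0.09j)]] + [[(0.31-0.24j), (0.06-0.04j), -0.08-0.16j], [-0.01+0.11j, (-0+0.02j), 0.05+0.01j], [(0.35+0.77j), (0.06+0.16j), 0.37-0.09j]] + [[(0.04-0j), (0.29-0j), -0.03+0.00j], [(-0.22+0j), -1.47+0.00j, 0.15-0.00j], [(-0.01+0j), (-0.05+0j), 0.01-0.00j]]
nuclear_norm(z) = 3.14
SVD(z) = [[-0.39, -0.27, -0.88], [0.91, -0.24, -0.33], [-0.12, -0.93, 0.34]] @ diag([1.6356920764617526, 1.051895971297695, 0.45158199318387277]) @ [[-0.34,-0.93,0.13],[-0.73,0.17,-0.67],[-0.60,0.32,0.73]]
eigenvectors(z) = [[0.10-0.41j, 0.10+0.41j, (-0.19+0j)], [(-0.11+0.06j), -0.11-0.06j, (0.98+0j)], [-0.90+0.00j, -0.90-0.00j, (0.03+0j)]]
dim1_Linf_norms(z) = [0.66, 1.48, 0.74]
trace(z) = -0.08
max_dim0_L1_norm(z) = 1.96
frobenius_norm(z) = 2.00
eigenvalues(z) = [(0.67+0.31j), (0.67-0.31j), (-1.42+0j)]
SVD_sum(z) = [[0.22, 0.60, -0.08], [-0.51, -1.39, 0.2], [0.07, 0.18, -0.03]] + [[0.2, -0.05, 0.19], [0.18, -0.04, 0.17], [0.71, -0.17, 0.65]] + [[0.24, -0.13, -0.29], [0.09, -0.05, -0.11], [-0.09, 0.05, 0.11]]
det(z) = -0.78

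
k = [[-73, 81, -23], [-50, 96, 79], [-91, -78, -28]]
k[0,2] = -23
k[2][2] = -28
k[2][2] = -28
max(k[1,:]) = 96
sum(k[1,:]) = 125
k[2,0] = -91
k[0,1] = 81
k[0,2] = -23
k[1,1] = 96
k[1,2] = 79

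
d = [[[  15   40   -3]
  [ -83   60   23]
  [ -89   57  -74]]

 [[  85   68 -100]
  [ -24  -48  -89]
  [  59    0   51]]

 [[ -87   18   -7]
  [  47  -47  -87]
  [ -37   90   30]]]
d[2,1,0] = 47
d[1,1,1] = -48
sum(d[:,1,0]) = -60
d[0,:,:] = [[15, 40, -3], [-83, 60, 23], [-89, 57, -74]]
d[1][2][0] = 59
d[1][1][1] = -48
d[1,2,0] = 59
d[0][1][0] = -83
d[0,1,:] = [-83, 60, 23]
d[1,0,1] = 68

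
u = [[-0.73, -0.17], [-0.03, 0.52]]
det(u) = -0.385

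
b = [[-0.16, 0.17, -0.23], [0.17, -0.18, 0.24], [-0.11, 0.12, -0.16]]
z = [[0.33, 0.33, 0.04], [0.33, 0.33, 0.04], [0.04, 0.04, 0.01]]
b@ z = [[-0.01,-0.01,-0.0], [0.01,0.01,0.0], [-0.0,-0.0,-0.0]]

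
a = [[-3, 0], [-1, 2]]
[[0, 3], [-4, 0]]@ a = [[-3, 6], [12, 0]]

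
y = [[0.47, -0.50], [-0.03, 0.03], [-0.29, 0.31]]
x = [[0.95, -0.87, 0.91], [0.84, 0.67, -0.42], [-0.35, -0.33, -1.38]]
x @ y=[[0.21, -0.22], [0.50, -0.53], [0.25, -0.26]]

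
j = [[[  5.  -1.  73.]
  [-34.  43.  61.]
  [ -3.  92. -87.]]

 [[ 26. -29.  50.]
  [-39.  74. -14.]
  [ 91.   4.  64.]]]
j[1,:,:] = [[26.0, -29.0, 50.0], [-39.0, 74.0, -14.0], [91.0, 4.0, 64.0]]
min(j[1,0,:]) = -29.0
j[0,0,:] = [5.0, -1.0, 73.0]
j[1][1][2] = -14.0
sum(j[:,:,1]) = 183.0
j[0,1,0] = -34.0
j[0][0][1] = -1.0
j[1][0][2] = 50.0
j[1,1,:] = [-39.0, 74.0, -14.0]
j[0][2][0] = -3.0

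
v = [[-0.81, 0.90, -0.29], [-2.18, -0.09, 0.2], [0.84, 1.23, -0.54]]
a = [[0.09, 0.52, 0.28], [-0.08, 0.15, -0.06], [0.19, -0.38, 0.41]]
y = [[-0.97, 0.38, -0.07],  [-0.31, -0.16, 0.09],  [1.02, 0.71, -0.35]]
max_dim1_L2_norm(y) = 1.29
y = a @ v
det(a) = 0.02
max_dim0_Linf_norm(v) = 2.18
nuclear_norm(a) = 1.25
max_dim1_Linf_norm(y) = 1.02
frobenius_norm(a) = 0.86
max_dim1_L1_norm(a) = 0.98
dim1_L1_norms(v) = [2.0, 2.47, 2.61]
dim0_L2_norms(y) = [1.44, 0.82, 0.37]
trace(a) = 0.65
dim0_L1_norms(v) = [3.83, 2.22, 1.03]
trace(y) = -1.48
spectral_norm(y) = 1.50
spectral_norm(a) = 0.67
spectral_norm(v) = 2.51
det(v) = 0.01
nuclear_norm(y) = 2.30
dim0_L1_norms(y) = [2.3, 1.25, 0.51]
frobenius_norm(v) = 2.98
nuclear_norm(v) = 4.11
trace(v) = -1.44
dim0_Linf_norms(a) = [0.19, 0.52, 0.41]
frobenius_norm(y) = 1.70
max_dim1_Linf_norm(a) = 0.52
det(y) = 0.01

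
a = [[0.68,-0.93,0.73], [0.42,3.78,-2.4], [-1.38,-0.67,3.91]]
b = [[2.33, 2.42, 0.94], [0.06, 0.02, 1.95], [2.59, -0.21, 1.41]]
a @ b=[[3.42, 1.47, -0.15],[-5.01, 1.60, 4.38],[6.87, -4.17, 2.91]]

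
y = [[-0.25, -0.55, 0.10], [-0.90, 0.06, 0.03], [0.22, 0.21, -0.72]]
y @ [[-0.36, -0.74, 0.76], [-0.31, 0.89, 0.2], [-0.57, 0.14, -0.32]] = [[0.2, -0.29, -0.33], [0.29, 0.72, -0.68], [0.27, -0.08, 0.44]]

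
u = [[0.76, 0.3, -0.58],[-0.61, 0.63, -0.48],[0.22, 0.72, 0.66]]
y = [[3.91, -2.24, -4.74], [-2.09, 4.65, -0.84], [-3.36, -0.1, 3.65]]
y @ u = [[3.3, -3.65, -4.32], [-4.61, 1.70, -1.57], [-1.69, 1.56, 4.41]]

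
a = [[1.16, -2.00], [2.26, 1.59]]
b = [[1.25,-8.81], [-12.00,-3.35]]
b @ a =[[-18.46, -16.51], [-21.49, 18.67]]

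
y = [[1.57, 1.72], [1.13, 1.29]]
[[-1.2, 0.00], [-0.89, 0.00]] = y@[[-0.23, -0.00], [-0.49, -0.0]]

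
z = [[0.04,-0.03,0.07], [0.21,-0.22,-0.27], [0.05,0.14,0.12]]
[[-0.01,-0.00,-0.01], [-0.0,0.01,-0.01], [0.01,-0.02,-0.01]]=z @ [[-0.00, -0.11, -0.09], [0.16, -0.13, 0.04], [-0.13, -0.01, -0.08]]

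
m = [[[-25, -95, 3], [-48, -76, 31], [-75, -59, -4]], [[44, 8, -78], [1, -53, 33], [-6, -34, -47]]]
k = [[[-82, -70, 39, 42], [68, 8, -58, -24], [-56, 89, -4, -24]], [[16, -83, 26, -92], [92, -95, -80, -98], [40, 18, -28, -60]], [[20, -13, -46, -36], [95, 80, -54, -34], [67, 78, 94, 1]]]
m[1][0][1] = 8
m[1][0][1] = 8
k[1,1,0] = 92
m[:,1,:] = [[-48, -76, 31], [1, -53, 33]]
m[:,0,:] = [[-25, -95, 3], [44, 8, -78]]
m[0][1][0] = -48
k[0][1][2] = -58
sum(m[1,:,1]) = -79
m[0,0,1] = -95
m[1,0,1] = 8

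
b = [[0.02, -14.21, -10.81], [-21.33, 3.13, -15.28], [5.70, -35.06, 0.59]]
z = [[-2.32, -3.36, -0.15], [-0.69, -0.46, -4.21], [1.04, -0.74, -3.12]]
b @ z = [[-1.48, 14.47, 93.55], [31.43, 81.54, 37.70], [11.58, -3.46, 144.91]]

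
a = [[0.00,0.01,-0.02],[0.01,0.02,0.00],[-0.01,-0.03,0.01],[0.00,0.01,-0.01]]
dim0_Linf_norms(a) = [0.01, 0.03, 0.02]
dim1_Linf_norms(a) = [0.02, 0.02, 0.03, 0.01]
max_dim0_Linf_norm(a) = 0.03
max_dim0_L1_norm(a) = 0.07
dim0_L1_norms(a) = [0.02, 0.07, 0.04]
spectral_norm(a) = 0.04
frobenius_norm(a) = 0.05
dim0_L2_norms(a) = [0.01, 0.04, 0.02]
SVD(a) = [[-0.38, 0.77, -0.5], [-0.46, -0.51, -0.44], [0.75, 0.20, -0.26], [-0.29, 0.31, 0.7]] @ diag([0.04404504611316591, 0.018859644950501, 0.0020851151599205254]) @ [[-0.27, -0.87, 0.41], [-0.38, -0.29, -0.88], [-0.88, 0.40, 0.25]]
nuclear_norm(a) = 0.06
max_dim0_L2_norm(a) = 0.04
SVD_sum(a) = [[0.0, 0.01, -0.01], [0.01, 0.02, -0.01], [-0.01, -0.03, 0.01], [0.00, 0.01, -0.01]] + [[-0.01, -0.0, -0.01], [0.0, 0.00, 0.01], [-0.00, -0.0, -0.00], [-0.0, -0.0, -0.01]] + [[0.0, -0.0, -0.00], [0.00, -0.0, -0.00], [0.0, -0.00, -0.0], [-0.00, 0.00, 0.0]]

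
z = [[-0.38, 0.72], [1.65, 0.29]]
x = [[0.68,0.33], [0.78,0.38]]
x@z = [[0.29, 0.59], [0.33, 0.67]]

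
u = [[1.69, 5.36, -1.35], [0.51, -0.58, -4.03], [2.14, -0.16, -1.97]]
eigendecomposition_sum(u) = [[-0.73+0.00j, 1.16-0.00j, (1.7-0j)], [0.99-0.00j, (-1.59+0j), (-2.32+0j)], [(0.78-0j), -1.26+0.00j, -1.84+0.00j]] + [[1.21+0.79j, 2.10-0.76j, -1.53+1.69j], [-0.24+0.59j, 0.50+0.84j, -0.86-0.51j], [0.68-0.06j, 0.55-0.90j, -0.07+1.07j]] + [[(1.21-0.79j), (2.1+0.76j), -1.53-1.69j], [-0.24-0.59j, (0.5-0.84j), (-0.86+0.51j)], [(0.68+0.06j), 0.55+0.90j, (-0.07-1.07j)]]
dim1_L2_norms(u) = [5.78, 4.1, 2.91]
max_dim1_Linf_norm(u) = 5.36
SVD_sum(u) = [[2.10, 4.33, -2.69], [0.65, 1.34, -0.83], [0.63, 1.3, -0.80]] + [[-0.28, 0.99, 1.39], [0.58, -2.1, -2.93], [0.32, -1.16, -1.62]] + [[-0.13, 0.03, -0.05],[-0.72, 0.18, -0.27],[1.19, -0.3, 0.45]]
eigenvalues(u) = [(-4.15+0j), (1.65+2.7j), (1.65-2.7j)]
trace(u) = -0.86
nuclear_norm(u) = 12.05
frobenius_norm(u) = 7.66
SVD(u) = [[-0.92, -0.38, 0.10], [-0.28, 0.81, 0.52], [-0.27, 0.45, -0.85]] @ diag([6.00130075226608, 4.512213175551484, 1.5349337247028487]) @ [[-0.38, -0.79, 0.49], [0.16, -0.58, -0.80], [-0.91, 0.23, -0.34]]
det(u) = -41.56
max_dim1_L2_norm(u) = 5.78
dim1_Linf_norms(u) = [5.36, 4.03, 2.14]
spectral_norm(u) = 6.00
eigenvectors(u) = [[-0.50+0.00j, (0.84+0j), 0.84-0.00j], [0.68+0.00j, (0.07+0.36j), (0.07-0.36j)], [0.54+0.00j, (0.31-0.25j), 0.31+0.25j]]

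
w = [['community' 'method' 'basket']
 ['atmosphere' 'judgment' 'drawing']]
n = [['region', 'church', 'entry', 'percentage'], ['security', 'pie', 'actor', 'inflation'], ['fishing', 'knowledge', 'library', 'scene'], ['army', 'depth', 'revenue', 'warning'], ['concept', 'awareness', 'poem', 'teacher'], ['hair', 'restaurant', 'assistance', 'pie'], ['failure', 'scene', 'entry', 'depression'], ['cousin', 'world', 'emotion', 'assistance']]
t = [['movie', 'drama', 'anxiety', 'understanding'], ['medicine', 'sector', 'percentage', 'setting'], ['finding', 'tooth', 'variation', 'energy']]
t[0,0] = 'movie'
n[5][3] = 'pie'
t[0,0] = 'movie'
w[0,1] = 'method'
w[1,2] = 'drawing'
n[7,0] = 'cousin'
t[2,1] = 'tooth'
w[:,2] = ['basket', 'drawing']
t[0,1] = 'drama'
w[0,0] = 'community'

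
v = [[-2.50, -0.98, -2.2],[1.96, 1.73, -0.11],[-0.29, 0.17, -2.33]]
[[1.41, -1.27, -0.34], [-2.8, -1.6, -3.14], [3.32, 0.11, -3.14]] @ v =[[-5.92, -3.64, -2.17],[4.77, -0.56, 13.65],[-7.17, -3.60, 0.00]]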